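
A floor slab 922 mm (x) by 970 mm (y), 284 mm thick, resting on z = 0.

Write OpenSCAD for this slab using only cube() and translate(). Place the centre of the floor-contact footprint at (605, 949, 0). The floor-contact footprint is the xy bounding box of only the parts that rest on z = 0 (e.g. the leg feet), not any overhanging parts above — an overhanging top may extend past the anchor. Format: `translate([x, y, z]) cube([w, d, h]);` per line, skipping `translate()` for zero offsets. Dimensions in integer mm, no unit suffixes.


translate([144, 464, 0]) cube([922, 970, 284]);


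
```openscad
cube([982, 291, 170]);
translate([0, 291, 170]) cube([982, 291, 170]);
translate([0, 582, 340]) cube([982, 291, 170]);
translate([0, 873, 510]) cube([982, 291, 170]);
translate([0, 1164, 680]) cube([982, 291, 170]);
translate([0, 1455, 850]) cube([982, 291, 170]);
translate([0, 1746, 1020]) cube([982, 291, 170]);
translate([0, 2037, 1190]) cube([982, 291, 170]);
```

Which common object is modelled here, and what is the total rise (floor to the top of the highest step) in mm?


A staircase. The total rise is 1360 mm.

8 identical blocks, each offset up and back from the previous — a staircase. Each step is 170 mm tall and there are 8 of them, so the total rise is 8 × 170 = 1360 mm.


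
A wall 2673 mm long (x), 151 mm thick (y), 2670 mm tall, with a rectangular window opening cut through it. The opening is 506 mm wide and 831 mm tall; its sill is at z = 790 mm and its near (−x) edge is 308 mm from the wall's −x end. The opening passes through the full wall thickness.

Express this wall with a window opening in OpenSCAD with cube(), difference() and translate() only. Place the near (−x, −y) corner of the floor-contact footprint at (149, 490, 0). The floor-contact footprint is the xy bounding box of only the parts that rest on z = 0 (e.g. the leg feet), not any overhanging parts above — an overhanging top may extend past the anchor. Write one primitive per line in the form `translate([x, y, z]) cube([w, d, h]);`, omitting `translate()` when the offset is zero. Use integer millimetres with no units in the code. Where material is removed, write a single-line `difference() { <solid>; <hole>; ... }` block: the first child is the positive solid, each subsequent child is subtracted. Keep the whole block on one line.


difference() { translate([149, 490, 0]) cube([2673, 151, 2670]); translate([457, 490, 790]) cube([506, 151, 831]); }


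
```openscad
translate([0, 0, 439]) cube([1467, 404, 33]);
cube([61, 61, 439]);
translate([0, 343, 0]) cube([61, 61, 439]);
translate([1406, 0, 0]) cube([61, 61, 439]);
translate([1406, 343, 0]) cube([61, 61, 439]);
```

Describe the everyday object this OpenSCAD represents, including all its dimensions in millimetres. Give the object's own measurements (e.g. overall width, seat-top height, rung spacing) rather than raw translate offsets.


A bench: a 1467×404 mm seat slab, 33 mm thick, top at z = 472 mm, on four 61×61 mm square legs flush with the seat corners and standing on z = 0.


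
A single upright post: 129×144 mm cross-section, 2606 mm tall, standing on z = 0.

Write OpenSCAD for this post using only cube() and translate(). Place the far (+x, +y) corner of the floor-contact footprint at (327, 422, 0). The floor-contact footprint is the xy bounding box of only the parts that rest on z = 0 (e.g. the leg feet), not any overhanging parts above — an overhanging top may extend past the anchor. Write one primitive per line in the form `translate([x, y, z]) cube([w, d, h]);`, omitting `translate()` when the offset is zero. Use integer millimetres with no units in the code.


translate([198, 278, 0]) cube([129, 144, 2606]);


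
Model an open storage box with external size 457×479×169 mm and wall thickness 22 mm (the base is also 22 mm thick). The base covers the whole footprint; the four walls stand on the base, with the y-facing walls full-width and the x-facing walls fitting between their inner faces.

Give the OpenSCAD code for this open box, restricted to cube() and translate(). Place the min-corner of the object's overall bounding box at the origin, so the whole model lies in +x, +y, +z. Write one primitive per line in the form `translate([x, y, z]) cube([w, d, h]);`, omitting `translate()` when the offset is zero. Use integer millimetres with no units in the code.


cube([457, 479, 22]);
translate([0, 0, 22]) cube([457, 22, 147]);
translate([0, 457, 22]) cube([457, 22, 147]);
translate([0, 22, 22]) cube([22, 435, 147]);
translate([435, 22, 22]) cube([22, 435, 147]);


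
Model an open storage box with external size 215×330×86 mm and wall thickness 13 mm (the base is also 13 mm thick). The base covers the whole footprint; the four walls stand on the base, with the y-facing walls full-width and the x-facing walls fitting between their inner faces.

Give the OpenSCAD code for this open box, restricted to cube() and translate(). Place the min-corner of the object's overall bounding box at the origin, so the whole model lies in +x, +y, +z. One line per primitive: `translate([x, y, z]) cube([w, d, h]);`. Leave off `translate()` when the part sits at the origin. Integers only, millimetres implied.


cube([215, 330, 13]);
translate([0, 0, 13]) cube([215, 13, 73]);
translate([0, 317, 13]) cube([215, 13, 73]);
translate([0, 13, 13]) cube([13, 304, 73]);
translate([202, 13, 13]) cube([13, 304, 73]);


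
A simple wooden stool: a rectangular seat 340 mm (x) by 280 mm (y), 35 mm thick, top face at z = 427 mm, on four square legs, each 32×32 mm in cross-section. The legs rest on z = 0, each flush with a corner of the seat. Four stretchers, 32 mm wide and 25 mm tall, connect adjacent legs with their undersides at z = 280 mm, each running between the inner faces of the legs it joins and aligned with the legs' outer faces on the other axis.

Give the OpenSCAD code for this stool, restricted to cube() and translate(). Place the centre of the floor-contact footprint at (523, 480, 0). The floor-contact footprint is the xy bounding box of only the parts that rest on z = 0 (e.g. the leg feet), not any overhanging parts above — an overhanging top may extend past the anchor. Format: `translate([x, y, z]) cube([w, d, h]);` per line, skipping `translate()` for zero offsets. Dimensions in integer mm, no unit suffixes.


translate([353, 340, 392]) cube([340, 280, 35]);
translate([353, 340, 0]) cube([32, 32, 392]);
translate([661, 340, 0]) cube([32, 32, 392]);
translate([353, 588, 0]) cube([32, 32, 392]);
translate([661, 588, 0]) cube([32, 32, 392]);
translate([385, 340, 280]) cube([276, 32, 25]);
translate([385, 588, 280]) cube([276, 32, 25]);
translate([353, 372, 280]) cube([32, 216, 25]);
translate([661, 372, 280]) cube([32, 216, 25]);


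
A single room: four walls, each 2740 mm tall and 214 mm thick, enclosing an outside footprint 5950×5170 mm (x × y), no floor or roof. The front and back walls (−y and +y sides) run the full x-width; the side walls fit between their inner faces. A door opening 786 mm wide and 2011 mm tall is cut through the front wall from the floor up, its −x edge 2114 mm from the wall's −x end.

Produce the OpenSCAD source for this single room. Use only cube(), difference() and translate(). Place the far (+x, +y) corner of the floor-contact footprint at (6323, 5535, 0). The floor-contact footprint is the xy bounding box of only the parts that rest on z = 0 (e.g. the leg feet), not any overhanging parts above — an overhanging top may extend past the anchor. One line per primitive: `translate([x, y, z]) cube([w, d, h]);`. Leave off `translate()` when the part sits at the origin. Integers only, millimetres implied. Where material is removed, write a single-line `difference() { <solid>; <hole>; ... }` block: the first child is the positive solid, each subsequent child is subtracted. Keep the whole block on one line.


difference() { translate([373, 365, 0]) cube([5950, 214, 2740]); translate([2487, 365, 0]) cube([786, 214, 2011]); }
translate([373, 5321, 0]) cube([5950, 214, 2740]);
translate([373, 579, 0]) cube([214, 4742, 2740]);
translate([6109, 579, 0]) cube([214, 4742, 2740]);


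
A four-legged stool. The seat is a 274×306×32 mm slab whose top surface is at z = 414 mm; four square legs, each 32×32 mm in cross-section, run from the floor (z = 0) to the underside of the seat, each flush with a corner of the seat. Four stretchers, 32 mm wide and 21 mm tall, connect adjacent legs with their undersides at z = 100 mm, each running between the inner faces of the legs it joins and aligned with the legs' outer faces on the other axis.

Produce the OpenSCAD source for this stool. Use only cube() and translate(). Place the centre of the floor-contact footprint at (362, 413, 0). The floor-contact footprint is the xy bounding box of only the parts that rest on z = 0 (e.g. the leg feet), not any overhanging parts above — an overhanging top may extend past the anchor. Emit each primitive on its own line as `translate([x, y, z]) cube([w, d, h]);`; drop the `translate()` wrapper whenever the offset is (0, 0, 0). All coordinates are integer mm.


// leg_h = 414 - 32 = 382
// stretcher span = 274 - 2*32 = 210
translate([225, 260, 382]) cube([274, 306, 32]);
translate([225, 260, 0]) cube([32, 32, 382]);
translate([467, 260, 0]) cube([32, 32, 382]);
translate([225, 534, 0]) cube([32, 32, 382]);
translate([467, 534, 0]) cube([32, 32, 382]);
translate([257, 260, 100]) cube([210, 32, 21]);
translate([257, 534, 100]) cube([210, 32, 21]);
translate([225, 292, 100]) cube([32, 242, 21]);
translate([467, 292, 100]) cube([32, 242, 21]);


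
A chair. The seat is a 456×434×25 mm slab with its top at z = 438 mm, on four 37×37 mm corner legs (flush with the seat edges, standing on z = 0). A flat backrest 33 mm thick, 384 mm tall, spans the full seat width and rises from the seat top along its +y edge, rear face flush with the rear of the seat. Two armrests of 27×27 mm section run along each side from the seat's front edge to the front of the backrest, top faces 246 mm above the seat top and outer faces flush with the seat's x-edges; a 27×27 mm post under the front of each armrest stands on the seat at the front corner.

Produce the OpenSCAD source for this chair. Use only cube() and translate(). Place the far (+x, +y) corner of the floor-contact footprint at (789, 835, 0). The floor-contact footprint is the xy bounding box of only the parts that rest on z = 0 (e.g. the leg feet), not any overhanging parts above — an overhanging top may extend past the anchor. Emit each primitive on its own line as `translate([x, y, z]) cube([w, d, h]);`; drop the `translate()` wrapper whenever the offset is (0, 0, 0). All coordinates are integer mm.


// leg_h = 438 - 25 = 413
// arm post h = 246 - 27 = 219
translate([333, 401, 413]) cube([456, 434, 25]);
translate([333, 401, 0]) cube([37, 37, 413]);
translate([752, 401, 0]) cube([37, 37, 413]);
translate([333, 798, 0]) cube([37, 37, 413]);
translate([752, 798, 0]) cube([37, 37, 413]);
translate([333, 802, 438]) cube([456, 33, 384]);
translate([333, 401, 657]) cube([27, 401, 27]);
translate([762, 401, 657]) cube([27, 401, 27]);
translate([333, 401, 438]) cube([27, 27, 219]);
translate([762, 401, 438]) cube([27, 27, 219]);


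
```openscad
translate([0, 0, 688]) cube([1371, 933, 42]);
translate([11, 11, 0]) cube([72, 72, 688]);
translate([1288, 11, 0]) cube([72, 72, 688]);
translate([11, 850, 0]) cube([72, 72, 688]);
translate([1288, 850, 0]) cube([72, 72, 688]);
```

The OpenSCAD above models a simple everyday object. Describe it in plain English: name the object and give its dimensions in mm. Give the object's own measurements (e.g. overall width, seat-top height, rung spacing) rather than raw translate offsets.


A table: top 1371 mm (x) × 933 mm (y), 42 mm thick, upper face at z = 730 mm, on four 72×72 mm square legs, each inset 11 mm from the nearest pair of top edges from z = 0 to the bottom of the top.


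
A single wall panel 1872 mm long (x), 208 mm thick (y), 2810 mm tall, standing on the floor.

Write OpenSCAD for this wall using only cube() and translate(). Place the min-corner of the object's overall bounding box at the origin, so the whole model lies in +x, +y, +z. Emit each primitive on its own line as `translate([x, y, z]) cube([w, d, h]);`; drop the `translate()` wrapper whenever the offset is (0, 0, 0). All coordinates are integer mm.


cube([1872, 208, 2810]);


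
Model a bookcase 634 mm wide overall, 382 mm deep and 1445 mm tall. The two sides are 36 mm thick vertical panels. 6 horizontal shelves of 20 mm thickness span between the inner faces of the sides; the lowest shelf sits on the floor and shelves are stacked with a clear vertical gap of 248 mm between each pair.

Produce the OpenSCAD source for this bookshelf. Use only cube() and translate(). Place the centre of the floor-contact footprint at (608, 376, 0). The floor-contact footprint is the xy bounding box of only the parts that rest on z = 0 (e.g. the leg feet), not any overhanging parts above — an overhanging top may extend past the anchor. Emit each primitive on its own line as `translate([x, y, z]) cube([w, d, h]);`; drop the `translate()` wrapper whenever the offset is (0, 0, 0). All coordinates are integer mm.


translate([291, 185, 0]) cube([36, 382, 1445]);
translate([889, 185, 0]) cube([36, 382, 1445]);
translate([327, 185, 0]) cube([562, 382, 20]);
translate([327, 185, 268]) cube([562, 382, 20]);
translate([327, 185, 536]) cube([562, 382, 20]);
translate([327, 185, 804]) cube([562, 382, 20]);
translate([327, 185, 1072]) cube([562, 382, 20]);
translate([327, 185, 1340]) cube([562, 382, 20]);


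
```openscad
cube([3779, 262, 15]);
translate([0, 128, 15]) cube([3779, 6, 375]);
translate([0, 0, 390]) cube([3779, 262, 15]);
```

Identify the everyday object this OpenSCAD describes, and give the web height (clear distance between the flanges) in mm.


An I-beam. The web height is 375 mm.

Two wide flanges with a thin centred web — an I-beam. Overall 405 mm minus two 15 mm flanges gives a web of 405 − 2·15 = 375 mm.


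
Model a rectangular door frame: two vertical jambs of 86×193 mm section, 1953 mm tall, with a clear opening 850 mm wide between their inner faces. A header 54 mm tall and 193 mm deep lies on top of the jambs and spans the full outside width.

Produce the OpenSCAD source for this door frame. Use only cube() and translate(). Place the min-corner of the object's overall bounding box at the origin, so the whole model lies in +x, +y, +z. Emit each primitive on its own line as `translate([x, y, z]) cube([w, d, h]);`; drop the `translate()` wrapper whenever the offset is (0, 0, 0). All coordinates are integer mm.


cube([86, 193, 1953]);
translate([936, 0, 0]) cube([86, 193, 1953]);
translate([0, 0, 1953]) cube([1022, 193, 54]);


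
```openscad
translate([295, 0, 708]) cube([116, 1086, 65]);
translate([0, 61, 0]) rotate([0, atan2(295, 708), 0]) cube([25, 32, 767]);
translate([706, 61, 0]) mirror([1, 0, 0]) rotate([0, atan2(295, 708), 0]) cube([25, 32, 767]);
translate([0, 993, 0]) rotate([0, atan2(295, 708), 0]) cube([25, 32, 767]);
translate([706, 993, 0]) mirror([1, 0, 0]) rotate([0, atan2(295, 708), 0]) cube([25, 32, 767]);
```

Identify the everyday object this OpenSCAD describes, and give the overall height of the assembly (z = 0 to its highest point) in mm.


A sawhorse. The overall height is 773 mm.

A beam across two mirrored pairs of raked legs — a sawhorse. The beam's underside is at z = 708 (matching the legs' vertical rise in atan2(295, 708)) and the beam is 65 mm tall, so its top is at 708 + 65 = 773 mm. The raked legs top out at the beam's underside, so that is the highest point.


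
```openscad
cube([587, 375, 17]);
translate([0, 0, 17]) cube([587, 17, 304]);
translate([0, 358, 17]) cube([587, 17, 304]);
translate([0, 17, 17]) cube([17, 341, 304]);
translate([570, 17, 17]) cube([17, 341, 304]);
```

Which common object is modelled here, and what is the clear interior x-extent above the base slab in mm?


An open box. The internal width is 553 mm.

A 587×375 base slab with four walls standing on it — an open box. The base is 587 mm wide and the walls are 17 mm thick, so the internal width is 587 − 2 × 17 = 553 mm.


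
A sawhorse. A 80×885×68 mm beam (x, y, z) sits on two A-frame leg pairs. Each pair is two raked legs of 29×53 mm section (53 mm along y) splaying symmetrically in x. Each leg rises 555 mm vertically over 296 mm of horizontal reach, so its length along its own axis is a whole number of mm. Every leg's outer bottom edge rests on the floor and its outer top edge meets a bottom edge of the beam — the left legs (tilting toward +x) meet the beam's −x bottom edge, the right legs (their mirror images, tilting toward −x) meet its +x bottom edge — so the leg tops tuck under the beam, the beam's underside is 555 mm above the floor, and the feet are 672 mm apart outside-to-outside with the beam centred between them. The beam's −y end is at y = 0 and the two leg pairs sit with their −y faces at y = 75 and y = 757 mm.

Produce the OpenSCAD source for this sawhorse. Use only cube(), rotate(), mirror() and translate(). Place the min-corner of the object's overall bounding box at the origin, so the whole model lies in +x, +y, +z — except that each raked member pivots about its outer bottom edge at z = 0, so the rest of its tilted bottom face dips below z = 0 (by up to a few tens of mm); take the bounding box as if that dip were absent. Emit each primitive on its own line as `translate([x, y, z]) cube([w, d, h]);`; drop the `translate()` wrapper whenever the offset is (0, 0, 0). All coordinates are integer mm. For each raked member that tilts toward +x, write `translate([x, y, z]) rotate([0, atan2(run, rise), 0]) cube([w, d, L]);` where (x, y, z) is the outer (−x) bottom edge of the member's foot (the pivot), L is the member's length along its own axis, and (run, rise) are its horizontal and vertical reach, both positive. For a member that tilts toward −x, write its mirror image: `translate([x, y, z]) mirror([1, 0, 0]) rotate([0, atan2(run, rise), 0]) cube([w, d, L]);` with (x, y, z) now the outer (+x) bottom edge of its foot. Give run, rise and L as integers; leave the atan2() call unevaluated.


translate([296, 0, 555]) cube([80, 885, 68]);
translate([0, 75, 0]) rotate([0, atan2(296, 555), 0]) cube([29, 53, 629]);
translate([672, 75, 0]) mirror([1, 0, 0]) rotate([0, atan2(296, 555), 0]) cube([29, 53, 629]);
translate([0, 757, 0]) rotate([0, atan2(296, 555), 0]) cube([29, 53, 629]);
translate([672, 757, 0]) mirror([1, 0, 0]) rotate([0, atan2(296, 555), 0]) cube([29, 53, 629]);


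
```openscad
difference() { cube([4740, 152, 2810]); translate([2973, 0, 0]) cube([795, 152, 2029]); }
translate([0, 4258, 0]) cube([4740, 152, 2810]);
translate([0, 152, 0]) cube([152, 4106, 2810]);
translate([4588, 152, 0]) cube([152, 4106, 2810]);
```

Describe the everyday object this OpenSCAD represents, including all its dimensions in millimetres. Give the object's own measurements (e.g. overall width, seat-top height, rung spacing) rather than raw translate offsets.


A single room: four walls, each 2810 mm tall and 152 mm thick, enclosing an outside footprint 4740×4410 mm (x × y), no floor or roof. The front and back walls (−y and +y sides) run the full x-width; the side walls fit between their inner faces. A door opening 795 mm wide and 2029 mm tall is cut through the front wall from the floor up, its −x edge 2973 mm from the wall's −x end.


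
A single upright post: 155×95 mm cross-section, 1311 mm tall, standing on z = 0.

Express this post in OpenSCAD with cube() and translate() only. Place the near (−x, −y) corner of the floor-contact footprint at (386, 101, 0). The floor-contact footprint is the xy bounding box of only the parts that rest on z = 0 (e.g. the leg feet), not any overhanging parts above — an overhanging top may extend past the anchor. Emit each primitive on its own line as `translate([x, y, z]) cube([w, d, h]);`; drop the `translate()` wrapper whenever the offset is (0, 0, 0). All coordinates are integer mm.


translate([386, 101, 0]) cube([155, 95, 1311]);


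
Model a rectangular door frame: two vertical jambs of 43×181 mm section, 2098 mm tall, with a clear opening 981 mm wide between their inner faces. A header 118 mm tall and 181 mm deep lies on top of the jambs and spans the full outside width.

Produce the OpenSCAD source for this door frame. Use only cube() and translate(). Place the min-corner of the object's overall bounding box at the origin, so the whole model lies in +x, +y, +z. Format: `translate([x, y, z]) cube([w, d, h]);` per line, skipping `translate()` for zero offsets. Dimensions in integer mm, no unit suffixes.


cube([43, 181, 2098]);
translate([1024, 0, 0]) cube([43, 181, 2098]);
translate([0, 0, 2098]) cube([1067, 181, 118]);


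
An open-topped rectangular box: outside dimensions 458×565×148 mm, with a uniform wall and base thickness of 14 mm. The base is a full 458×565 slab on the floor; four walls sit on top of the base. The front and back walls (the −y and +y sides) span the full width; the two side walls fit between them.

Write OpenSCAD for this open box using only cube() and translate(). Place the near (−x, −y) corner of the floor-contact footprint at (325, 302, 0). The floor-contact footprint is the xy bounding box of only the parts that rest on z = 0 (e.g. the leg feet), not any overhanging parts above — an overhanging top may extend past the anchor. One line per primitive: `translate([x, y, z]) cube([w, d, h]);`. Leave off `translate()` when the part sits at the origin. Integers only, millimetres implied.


translate([325, 302, 0]) cube([458, 565, 14]);
translate([325, 302, 14]) cube([458, 14, 134]);
translate([325, 853, 14]) cube([458, 14, 134]);
translate([325, 316, 14]) cube([14, 537, 134]);
translate([769, 316, 14]) cube([14, 537, 134]);


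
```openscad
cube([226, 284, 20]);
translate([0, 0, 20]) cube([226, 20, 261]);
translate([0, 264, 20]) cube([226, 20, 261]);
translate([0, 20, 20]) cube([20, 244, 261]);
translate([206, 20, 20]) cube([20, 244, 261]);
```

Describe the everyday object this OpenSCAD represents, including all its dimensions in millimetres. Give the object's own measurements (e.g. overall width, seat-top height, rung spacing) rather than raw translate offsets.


An open-topped rectangular box: outside dimensions 226×284×281 mm, with a uniform wall and base thickness of 20 mm. The base is a full 226×284 slab on the floor; four walls sit on top of the base. The front and back walls (the −y and +y sides) span the full width; the two side walls fit between them.


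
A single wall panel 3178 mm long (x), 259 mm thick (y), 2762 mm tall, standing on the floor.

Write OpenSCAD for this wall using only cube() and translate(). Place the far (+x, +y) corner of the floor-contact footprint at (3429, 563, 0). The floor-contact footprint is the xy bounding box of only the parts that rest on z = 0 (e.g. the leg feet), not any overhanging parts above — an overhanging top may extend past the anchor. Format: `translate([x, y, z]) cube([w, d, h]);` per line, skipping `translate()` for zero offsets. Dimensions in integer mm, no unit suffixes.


translate([251, 304, 0]) cube([3178, 259, 2762]);


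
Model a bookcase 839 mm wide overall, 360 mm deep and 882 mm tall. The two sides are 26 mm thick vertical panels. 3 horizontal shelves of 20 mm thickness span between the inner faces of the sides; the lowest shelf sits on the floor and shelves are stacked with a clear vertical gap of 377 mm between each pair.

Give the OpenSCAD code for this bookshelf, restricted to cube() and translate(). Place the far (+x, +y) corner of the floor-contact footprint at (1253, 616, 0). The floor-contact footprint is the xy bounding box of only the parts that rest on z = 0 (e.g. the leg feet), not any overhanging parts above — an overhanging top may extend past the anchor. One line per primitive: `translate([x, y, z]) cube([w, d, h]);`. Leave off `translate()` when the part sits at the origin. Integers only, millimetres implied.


translate([414, 256, 0]) cube([26, 360, 882]);
translate([1227, 256, 0]) cube([26, 360, 882]);
translate([440, 256, 0]) cube([787, 360, 20]);
translate([440, 256, 397]) cube([787, 360, 20]);
translate([440, 256, 794]) cube([787, 360, 20]);


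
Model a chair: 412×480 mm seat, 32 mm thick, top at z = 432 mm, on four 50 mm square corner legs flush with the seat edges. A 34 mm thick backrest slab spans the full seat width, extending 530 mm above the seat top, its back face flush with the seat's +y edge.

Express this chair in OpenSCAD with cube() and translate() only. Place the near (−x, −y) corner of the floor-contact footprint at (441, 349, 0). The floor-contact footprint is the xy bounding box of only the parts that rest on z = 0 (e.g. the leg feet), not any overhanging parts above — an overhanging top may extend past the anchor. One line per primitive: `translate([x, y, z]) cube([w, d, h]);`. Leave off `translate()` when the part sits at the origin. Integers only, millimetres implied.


translate([441, 349, 400]) cube([412, 480, 32]);
translate([441, 349, 0]) cube([50, 50, 400]);
translate([803, 349, 0]) cube([50, 50, 400]);
translate([441, 779, 0]) cube([50, 50, 400]);
translate([803, 779, 0]) cube([50, 50, 400]);
translate([441, 795, 432]) cube([412, 34, 530]);


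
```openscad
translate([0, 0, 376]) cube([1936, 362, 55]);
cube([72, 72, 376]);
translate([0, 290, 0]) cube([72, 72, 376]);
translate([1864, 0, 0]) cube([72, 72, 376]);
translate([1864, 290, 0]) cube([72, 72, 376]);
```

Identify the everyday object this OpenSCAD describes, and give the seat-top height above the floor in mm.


A bench. The seat-top height is 431 mm.

A long slab on four corner posts — a bench. The slab sits at z = 376 with thickness 55, so the top is 376 + 55 = 431 mm.


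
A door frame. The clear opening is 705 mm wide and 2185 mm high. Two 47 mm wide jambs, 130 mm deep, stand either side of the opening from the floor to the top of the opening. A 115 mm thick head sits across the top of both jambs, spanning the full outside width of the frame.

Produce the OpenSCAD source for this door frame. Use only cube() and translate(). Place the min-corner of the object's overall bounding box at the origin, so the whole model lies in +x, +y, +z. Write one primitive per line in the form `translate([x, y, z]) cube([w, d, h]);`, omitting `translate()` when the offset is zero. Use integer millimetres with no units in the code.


cube([47, 130, 2185]);
translate([752, 0, 0]) cube([47, 130, 2185]);
translate([0, 0, 2185]) cube([799, 130, 115]);


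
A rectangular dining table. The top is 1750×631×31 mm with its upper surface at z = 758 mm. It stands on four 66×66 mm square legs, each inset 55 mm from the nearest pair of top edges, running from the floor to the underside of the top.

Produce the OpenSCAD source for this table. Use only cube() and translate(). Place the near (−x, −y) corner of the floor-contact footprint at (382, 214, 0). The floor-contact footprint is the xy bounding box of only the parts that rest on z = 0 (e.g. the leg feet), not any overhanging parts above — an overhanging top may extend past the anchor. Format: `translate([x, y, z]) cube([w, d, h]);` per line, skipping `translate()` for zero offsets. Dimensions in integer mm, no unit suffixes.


translate([327, 159, 727]) cube([1750, 631, 31]);
translate([382, 214, 0]) cube([66, 66, 727]);
translate([1956, 214, 0]) cube([66, 66, 727]);
translate([382, 669, 0]) cube([66, 66, 727]);
translate([1956, 669, 0]) cube([66, 66, 727]);


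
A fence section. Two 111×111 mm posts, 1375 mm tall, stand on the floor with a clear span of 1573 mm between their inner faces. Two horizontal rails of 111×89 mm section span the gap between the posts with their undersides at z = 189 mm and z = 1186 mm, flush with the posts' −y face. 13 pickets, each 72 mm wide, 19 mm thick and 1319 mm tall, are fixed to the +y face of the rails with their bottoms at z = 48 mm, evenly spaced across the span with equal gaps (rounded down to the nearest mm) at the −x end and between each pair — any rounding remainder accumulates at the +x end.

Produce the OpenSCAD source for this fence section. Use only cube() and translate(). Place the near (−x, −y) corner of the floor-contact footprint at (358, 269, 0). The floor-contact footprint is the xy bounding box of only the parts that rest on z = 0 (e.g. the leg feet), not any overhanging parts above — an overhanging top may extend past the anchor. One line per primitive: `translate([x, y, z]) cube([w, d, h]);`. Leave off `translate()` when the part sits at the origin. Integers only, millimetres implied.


translate([358, 269, 0]) cube([111, 111, 1375]);
translate([2042, 269, 0]) cube([111, 111, 1375]);
translate([469, 269, 189]) cube([1573, 111, 89]);
translate([469, 269, 1186]) cube([1573, 111, 89]);
translate([514, 380, 48]) cube([72, 19, 1319]);
translate([631, 380, 48]) cube([72, 19, 1319]);
translate([748, 380, 48]) cube([72, 19, 1319]);
translate([865, 380, 48]) cube([72, 19, 1319]);
translate([982, 380, 48]) cube([72, 19, 1319]);
translate([1099, 380, 48]) cube([72, 19, 1319]);
translate([1216, 380, 48]) cube([72, 19, 1319]);
translate([1333, 380, 48]) cube([72, 19, 1319]);
translate([1450, 380, 48]) cube([72, 19, 1319]);
translate([1567, 380, 48]) cube([72, 19, 1319]);
translate([1684, 380, 48]) cube([72, 19, 1319]);
translate([1801, 380, 48]) cube([72, 19, 1319]);
translate([1918, 380, 48]) cube([72, 19, 1319]);


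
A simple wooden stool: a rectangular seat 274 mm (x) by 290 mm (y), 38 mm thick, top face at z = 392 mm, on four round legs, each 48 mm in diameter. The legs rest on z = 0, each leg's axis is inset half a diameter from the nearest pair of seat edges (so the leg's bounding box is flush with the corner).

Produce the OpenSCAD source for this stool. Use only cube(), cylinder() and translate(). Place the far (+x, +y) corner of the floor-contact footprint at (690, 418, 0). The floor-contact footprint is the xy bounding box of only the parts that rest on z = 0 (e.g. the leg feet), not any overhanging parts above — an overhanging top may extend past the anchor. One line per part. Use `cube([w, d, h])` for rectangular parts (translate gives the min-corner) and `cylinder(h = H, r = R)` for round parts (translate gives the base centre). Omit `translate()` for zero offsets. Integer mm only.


translate([416, 128, 354]) cube([274, 290, 38]);
translate([440, 152, 0]) cylinder(h = 354, r = 24);
translate([666, 152, 0]) cylinder(h = 354, r = 24);
translate([440, 394, 0]) cylinder(h = 354, r = 24);
translate([666, 394, 0]) cylinder(h = 354, r = 24);


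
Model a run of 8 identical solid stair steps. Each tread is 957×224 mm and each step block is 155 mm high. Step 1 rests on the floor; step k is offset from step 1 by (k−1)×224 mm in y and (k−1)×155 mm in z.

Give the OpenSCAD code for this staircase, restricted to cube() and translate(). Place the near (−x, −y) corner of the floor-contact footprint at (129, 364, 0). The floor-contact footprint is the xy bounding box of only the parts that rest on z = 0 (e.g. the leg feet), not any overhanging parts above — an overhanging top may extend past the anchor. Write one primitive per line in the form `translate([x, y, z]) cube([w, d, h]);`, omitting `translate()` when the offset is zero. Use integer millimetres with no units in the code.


translate([129, 364, 0]) cube([957, 224, 155]);
translate([129, 588, 155]) cube([957, 224, 155]);
translate([129, 812, 310]) cube([957, 224, 155]);
translate([129, 1036, 465]) cube([957, 224, 155]);
translate([129, 1260, 620]) cube([957, 224, 155]);
translate([129, 1484, 775]) cube([957, 224, 155]);
translate([129, 1708, 930]) cube([957, 224, 155]);
translate([129, 1932, 1085]) cube([957, 224, 155]);


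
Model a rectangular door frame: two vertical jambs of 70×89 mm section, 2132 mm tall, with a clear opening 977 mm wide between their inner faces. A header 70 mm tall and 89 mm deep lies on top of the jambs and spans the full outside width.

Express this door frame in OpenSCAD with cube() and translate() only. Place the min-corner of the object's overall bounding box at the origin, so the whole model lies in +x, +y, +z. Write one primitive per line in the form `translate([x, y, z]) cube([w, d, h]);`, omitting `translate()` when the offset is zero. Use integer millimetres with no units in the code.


cube([70, 89, 2132]);
translate([1047, 0, 0]) cube([70, 89, 2132]);
translate([0, 0, 2132]) cube([1117, 89, 70]);


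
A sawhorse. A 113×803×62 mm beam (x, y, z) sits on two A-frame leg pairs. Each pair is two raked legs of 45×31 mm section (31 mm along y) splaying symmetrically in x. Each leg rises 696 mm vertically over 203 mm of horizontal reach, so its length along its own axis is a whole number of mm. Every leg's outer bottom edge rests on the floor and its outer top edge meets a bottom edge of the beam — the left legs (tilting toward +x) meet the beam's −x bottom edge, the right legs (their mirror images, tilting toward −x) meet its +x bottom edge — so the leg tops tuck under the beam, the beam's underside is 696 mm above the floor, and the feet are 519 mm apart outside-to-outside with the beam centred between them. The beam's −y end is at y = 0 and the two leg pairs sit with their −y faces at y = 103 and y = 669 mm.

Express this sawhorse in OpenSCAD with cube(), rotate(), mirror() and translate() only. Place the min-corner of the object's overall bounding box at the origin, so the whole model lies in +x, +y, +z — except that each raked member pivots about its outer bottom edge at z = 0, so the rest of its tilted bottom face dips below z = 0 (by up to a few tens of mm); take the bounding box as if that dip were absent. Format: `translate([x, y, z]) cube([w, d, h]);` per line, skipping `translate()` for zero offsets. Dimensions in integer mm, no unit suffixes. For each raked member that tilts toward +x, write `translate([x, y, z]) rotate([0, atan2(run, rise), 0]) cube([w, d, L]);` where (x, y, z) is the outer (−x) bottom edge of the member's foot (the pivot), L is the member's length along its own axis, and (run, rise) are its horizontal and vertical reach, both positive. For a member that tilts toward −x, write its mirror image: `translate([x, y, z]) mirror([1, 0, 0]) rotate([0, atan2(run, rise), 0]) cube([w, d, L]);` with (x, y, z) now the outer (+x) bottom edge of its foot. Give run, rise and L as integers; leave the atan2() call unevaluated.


translate([203, 0, 696]) cube([113, 803, 62]);
translate([0, 103, 0]) rotate([0, atan2(203, 696), 0]) cube([45, 31, 725]);
translate([519, 103, 0]) mirror([1, 0, 0]) rotate([0, atan2(203, 696), 0]) cube([45, 31, 725]);
translate([0, 669, 0]) rotate([0, atan2(203, 696), 0]) cube([45, 31, 725]);
translate([519, 669, 0]) mirror([1, 0, 0]) rotate([0, atan2(203, 696), 0]) cube([45, 31, 725]);


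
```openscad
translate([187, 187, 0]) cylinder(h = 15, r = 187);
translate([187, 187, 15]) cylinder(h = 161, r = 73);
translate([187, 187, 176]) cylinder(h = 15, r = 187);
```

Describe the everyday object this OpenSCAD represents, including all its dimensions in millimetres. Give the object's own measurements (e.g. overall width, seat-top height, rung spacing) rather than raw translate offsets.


A spool: two coaxial disc flanges of radius 187 mm and thickness 15 mm, joined by a core cylinder of radius 73 mm and height 161 mm. The lower flange rests on z = 0 and the three cylinders share a vertical axis.


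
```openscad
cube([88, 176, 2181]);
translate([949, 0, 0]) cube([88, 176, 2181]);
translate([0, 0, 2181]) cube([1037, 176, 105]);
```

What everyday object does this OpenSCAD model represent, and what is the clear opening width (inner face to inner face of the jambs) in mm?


A door frame. The clear opening width is 861 mm.

Two 2181 mm tall posts with a header on top — a door frame. The left jamb is 88 mm wide at x = 0; the right jamb starts at x = 949. The clear opening is 949 − 88 = 861 mm.


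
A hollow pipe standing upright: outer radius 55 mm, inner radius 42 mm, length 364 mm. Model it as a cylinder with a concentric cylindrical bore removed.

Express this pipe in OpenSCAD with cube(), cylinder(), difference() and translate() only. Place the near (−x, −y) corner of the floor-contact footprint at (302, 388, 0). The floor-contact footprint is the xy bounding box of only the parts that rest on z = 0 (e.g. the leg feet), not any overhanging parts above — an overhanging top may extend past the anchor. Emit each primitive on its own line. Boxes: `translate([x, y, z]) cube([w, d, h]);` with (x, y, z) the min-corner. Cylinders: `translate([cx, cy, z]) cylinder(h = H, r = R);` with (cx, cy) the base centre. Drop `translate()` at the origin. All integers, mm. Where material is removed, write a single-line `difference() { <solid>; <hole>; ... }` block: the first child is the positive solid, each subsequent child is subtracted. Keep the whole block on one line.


difference() { translate([357, 443, 0]) cylinder(h = 364, r = 55); translate([357, 443, 0]) cylinder(h = 364, r = 42); }


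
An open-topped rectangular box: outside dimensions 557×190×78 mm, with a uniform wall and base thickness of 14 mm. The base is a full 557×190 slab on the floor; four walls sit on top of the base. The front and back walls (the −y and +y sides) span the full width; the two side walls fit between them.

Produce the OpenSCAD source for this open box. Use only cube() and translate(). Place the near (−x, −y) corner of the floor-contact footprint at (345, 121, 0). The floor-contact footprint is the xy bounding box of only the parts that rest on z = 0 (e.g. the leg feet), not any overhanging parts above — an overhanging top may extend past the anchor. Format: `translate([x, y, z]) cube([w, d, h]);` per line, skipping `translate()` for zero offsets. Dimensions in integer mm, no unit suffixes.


translate([345, 121, 0]) cube([557, 190, 14]);
translate([345, 121, 14]) cube([557, 14, 64]);
translate([345, 297, 14]) cube([557, 14, 64]);
translate([345, 135, 14]) cube([14, 162, 64]);
translate([888, 135, 14]) cube([14, 162, 64]);


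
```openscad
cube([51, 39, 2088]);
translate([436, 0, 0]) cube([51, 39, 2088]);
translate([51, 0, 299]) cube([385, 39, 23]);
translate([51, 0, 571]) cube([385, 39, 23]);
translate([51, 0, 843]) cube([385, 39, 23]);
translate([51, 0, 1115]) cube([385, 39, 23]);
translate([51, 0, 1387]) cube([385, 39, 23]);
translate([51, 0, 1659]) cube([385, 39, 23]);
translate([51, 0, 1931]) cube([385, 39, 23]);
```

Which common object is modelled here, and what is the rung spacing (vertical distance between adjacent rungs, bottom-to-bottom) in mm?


A ladder. The rung spacing is 272 mm.

Two tall 51×39 posts with 7 short bars between them — a ladder. Adjacent rungs sit at z = 299 and z = 571, so the spacing is 571 − 299 = 272 mm.


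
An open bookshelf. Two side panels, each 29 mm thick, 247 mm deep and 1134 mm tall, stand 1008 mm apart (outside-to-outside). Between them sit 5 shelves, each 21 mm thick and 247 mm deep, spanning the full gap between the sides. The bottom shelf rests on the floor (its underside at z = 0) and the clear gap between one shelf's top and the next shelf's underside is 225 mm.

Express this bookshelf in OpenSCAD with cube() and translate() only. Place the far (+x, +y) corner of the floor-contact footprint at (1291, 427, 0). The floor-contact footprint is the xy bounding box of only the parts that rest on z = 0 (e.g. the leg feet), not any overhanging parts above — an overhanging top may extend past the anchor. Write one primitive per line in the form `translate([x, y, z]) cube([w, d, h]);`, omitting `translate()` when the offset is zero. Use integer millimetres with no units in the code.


translate([283, 180, 0]) cube([29, 247, 1134]);
translate([1262, 180, 0]) cube([29, 247, 1134]);
translate([312, 180, 0]) cube([950, 247, 21]);
translate([312, 180, 246]) cube([950, 247, 21]);
translate([312, 180, 492]) cube([950, 247, 21]);
translate([312, 180, 738]) cube([950, 247, 21]);
translate([312, 180, 984]) cube([950, 247, 21]);
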